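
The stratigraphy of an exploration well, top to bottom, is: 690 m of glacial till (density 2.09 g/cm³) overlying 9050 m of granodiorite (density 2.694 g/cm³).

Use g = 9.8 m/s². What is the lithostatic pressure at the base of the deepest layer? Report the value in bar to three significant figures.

2530 bar

glacial till: 2090 kg/m³ × 9.8 m/s² × 690 m = 1.413×10^7 Pa = 141.3 bar
granodiorite: 2694 kg/m³ × 9.8 m/s² × 9050 m = 2.389×10^8 Pa = 2389 bar
Total = 141.3 + 2389 = 2530.6 bar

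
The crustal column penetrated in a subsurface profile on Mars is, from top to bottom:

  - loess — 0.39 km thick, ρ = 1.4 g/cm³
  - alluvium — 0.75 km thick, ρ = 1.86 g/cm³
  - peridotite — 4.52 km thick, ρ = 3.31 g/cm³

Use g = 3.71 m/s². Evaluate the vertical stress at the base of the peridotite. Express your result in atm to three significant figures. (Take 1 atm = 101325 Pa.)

loess: 1400 kg/m³ × 3.71 m/s² × 390 m = 2.026×10^6 Pa = 19.99 atm
alluvium: 1860 kg/m³ × 3.71 m/s² × 750 m = 5.175×10^6 Pa = 51.08 atm
peridotite: 3310 kg/m³ × 3.71 m/s² × 4520 m = 5.551×10^7 Pa = 547.8 atm
Total = 19.99 + 51.08 + 547.8 = 618.87 atm

619 atm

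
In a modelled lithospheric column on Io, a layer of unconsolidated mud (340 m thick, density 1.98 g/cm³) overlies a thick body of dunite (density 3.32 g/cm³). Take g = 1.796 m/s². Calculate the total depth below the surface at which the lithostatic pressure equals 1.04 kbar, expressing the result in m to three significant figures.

Pressure at base of upper layers: 1980×1.796×340 = 1.209×10^6 Pa = 0.01209 kbar
Remaining pressure to be supplied by dunite: 1.040×10^8 − 1.209×10^6 = 1.028×10^8 Pa
Additional depth in dunite = 1.028×10^8 Pa / (3320 kg/m³ × 1.796 m/s²) = 17239 m
Total depth = 340 m + 17239 m = 17579 m

17600 m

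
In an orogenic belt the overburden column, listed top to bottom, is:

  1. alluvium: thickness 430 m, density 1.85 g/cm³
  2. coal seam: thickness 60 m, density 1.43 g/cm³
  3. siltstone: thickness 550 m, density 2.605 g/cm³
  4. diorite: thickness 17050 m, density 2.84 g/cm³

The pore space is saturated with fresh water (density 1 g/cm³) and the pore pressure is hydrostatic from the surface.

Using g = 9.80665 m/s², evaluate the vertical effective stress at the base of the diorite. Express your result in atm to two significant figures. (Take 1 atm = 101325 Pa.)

3200 atm

Overburden (lithostatic) stress σ_v:
alluvium: 1850 kg/m³ × 9.80665 m/s² × 430 m = 7.801×10^6 Pa = 7.801 MPa
coal seam: 1430 kg/m³ × 9.80665 m/s² × 60 m = 8.414×10^5 Pa = 0.8414 MPa
siltstone: 2605 kg/m³ × 9.80665 m/s² × 550 m = 1.405×10^7 Pa = 14.05 MPa
diorite: 2840 kg/m³ × 9.80665 m/s² × 17050 m = 4.749×10^8 Pa = 474.9 MPa
Total = 7.801 + 0.8414 + 14.05 + 474.9 = 497.55 MPa
Pore pressure P_p = 1000 kg/m³ × 9.80665 m/s² × 18090 m = 1.774×10^8 Pa = 177.4 MPa
Effective stress σ' = σ_v − P_p = 497.6 − 177.4 = 320.15 MPa = 3159.6 atm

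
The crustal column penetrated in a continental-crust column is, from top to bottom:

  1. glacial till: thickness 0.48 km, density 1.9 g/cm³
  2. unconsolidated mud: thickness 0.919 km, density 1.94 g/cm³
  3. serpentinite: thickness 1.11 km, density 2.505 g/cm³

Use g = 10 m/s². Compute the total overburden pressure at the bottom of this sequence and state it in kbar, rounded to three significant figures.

glacial till: 1900 kg/m³ × 10 m/s² × 480 m = 9.120×10^6 Pa = 0.09120 kbar
unconsolidated mud: 1940 kg/m³ × 10 m/s² × 919 m = 1.783×10^7 Pa = 0.1783 kbar
serpentinite: 2505 kg/m³ × 10 m/s² × 1110 m = 2.781×10^7 Pa = 0.2781 kbar
Total = 0.09120 + 0.1783 + 0.2781 = 0.54754 kbar

0.548 kbar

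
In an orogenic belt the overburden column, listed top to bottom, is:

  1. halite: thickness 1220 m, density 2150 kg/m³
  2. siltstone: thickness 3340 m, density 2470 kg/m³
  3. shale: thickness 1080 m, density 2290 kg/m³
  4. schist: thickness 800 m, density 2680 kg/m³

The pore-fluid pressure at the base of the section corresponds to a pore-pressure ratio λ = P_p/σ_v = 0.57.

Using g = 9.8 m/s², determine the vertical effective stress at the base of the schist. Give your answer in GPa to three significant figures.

Overburden (lithostatic) stress σ_v:
halite: 2150 kg/m³ × 9.8 m/s² × 1220 m = 2.571×10^7 Pa = 25.71 MPa
siltstone: 2470 kg/m³ × 9.8 m/s² × 3340 m = 8.085×10^7 Pa = 80.85 MPa
shale: 2290 kg/m³ × 9.8 m/s² × 1080 m = 2.424×10^7 Pa = 24.24 MPa
schist: 2680 kg/m³ × 9.8 m/s² × 800 m = 2.101×10^7 Pa = 21.01 MPa
Total = 25.71 + 80.85 + 24.24 + 21.01 = 151.80 MPa
Pore pressure P_p = λ·σ_v = 0.57 × 151.8 MPa = 86.53 MPa
Effective stress σ' = σ_v − P_p = 151.8 − 86.53 = 65.275 MPa = 0.065275 GPa

0.0653 GPa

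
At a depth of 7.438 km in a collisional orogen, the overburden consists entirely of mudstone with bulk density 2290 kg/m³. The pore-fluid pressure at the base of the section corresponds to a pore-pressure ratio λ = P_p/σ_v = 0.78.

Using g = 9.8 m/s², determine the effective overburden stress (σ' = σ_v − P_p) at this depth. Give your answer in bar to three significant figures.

367 bar

Overburden (lithostatic) stress σ_v:
mudstone: 2290 kg/m³ × 9.8 m/s² × 7438 m = 1.669×10^8 Pa = 166.9 MPa
Pore pressure P_p = λ·σ_v = 0.78 × 166.9 MPa = 130.2 MPa
Effective stress σ' = σ_v − P_p = 166.9 − 130.2 = 36.723 MPa = 367.23 bar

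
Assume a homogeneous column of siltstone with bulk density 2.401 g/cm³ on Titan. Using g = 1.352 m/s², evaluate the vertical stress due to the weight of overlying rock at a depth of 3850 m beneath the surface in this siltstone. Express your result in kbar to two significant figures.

0.12 kbar

siltstone: 2401 kg/m³ × 1.352 m/s² × 3850 m = 1.250×10^7 Pa = 0.1250 kbar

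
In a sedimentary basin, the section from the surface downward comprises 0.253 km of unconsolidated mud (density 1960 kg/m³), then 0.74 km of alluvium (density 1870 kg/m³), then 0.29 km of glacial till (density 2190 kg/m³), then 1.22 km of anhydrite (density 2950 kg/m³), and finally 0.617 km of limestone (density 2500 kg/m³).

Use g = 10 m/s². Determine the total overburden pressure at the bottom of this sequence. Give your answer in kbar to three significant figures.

0.766 kbar

unconsolidated mud: 1960 kg/m³ × 10 m/s² × 253 m = 4.959×10^6 Pa = 0.04959 kbar
alluvium: 1870 kg/m³ × 10 m/s² × 740 m = 1.384×10^7 Pa = 0.1384 kbar
glacial till: 2190 kg/m³ × 10 m/s² × 290 m = 6.351×10^6 Pa = 0.06351 kbar
anhydrite: 2950 kg/m³ × 10 m/s² × 1220 m = 3.599×10^7 Pa = 0.3599 kbar
limestone: 2500 kg/m³ × 10 m/s² × 617 m = 1.542×10^7 Pa = 0.1542 kbar
Total = 0.04959 + 0.1384 + 0.06351 + 0.3599 + 0.1542 = 0.76563 kbar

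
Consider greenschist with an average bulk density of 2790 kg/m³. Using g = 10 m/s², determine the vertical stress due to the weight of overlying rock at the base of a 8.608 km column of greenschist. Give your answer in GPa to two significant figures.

greenschist: 2790 kg/m³ × 10 m/s² × 8608 m = 2.402×10^8 Pa = 0.2402 GPa

0.24 GPa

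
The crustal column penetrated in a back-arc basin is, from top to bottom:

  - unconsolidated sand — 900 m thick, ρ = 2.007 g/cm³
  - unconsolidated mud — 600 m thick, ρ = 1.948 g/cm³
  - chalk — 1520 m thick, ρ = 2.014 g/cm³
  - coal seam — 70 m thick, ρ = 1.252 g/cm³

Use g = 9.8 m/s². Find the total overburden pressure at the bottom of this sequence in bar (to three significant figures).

unconsolidated sand: 2007 kg/m³ × 9.8 m/s² × 900 m = 1.770×10^7 Pa = 177.0 bar
unconsolidated mud: 1948 kg/m³ × 9.8 m/s² × 600 m = 1.145×10^7 Pa = 114.5 bar
chalk: 2014 kg/m³ × 9.8 m/s² × 1520 m = 3.000×10^7 Pa = 300.0 bar
coal seam: 1252 kg/m³ × 9.8 m/s² × 70 m = 8.589×10^5 Pa = 8.589 bar
Total = 177.0 + 114.5 + 300.0 + 8.589 = 600.15 bar

600 bar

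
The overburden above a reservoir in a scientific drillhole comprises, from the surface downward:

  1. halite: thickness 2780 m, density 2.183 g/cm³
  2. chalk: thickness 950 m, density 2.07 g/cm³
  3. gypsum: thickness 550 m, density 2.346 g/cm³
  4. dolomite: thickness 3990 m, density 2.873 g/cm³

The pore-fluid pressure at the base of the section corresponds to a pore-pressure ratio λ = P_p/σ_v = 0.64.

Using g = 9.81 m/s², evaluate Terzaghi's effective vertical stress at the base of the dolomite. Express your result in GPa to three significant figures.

Overburden (lithostatic) stress σ_v:
halite: 2183 kg/m³ × 9.81 m/s² × 2780 m = 5.953×10^7 Pa = 59.53 MPa
chalk: 2070 kg/m³ × 9.81 m/s² × 950 m = 1.929×10^7 Pa = 19.29 MPa
gypsum: 2346 kg/m³ × 9.81 m/s² × 550 m = 1.266×10^7 Pa = 12.66 MPa
dolomite: 2873 kg/m³ × 9.81 m/s² × 3990 m = 1.125×10^8 Pa = 112.5 MPa
Total = 59.53 + 19.29 + 12.66 + 112.5 = 203.94 MPa
Pore pressure P_p = λ·σ_v = 0.64 × 203.9 MPa = 130.5 MPa
Effective stress σ' = σ_v − P_p = 203.9 − 130.5 = 73.418 MPa = 0.073418 GPa

0.0734 GPa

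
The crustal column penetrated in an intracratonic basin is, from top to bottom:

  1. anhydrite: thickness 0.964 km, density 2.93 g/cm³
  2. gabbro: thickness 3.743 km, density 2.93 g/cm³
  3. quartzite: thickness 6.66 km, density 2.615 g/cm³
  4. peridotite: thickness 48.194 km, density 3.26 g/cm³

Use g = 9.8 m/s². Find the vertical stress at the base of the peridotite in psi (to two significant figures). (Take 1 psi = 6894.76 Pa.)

anhydrite: 2930 kg/m³ × 9.8 m/s² × 964 m = 2.768×10^7 Pa = 4015 psi
gabbro: 2930 kg/m³ × 9.8 m/s² × 3743 m = 1.075×10^8 Pa = 15588 psi
quartzite: 2615 kg/m³ × 9.8 m/s² × 6660 m = 1.707×10^8 Pa = 24754 psi
peridotite: 3260 kg/m³ × 9.8 m/s² × 48194 m = 1.540×10^9 Pa = 2.233×10^5 psi
Total = 4015 + 15588 + 24754 + 2.233×10^5 = 2.6767×10^5 psi

270000 psi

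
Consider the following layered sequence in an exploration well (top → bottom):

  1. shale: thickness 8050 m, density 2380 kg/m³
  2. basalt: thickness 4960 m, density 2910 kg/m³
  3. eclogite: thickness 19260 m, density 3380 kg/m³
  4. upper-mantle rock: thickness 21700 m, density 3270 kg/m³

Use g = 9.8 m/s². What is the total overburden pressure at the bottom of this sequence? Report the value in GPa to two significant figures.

1.7 GPa

shale: 2380 kg/m³ × 9.8 m/s² × 8050 m = 1.878×10^8 Pa = 0.1878 GPa
basalt: 2910 kg/m³ × 9.8 m/s² × 4960 m = 1.414×10^8 Pa = 0.1414 GPa
eclogite: 3380 kg/m³ × 9.8 m/s² × 19260 m = 6.380×10^8 Pa = 0.6380 GPa
upper-mantle rock: 3270 kg/m³ × 9.8 m/s² × 21700 m = 6.954×10^8 Pa = 0.6954 GPa
Total = 0.1878 + 0.1414 + 0.6380 + 0.6954 = 1.6626 GPa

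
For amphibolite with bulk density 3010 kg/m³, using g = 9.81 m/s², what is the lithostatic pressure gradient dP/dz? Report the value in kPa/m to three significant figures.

dP/dz = ρg = 3010 kg/m³ × 9.81 m/s² = 29528 Pa/m
= 29528 Pa/m × (1 kPa/m / 1000.0 Pa/m) = 29.528 kPa/m

29.5 kPa/m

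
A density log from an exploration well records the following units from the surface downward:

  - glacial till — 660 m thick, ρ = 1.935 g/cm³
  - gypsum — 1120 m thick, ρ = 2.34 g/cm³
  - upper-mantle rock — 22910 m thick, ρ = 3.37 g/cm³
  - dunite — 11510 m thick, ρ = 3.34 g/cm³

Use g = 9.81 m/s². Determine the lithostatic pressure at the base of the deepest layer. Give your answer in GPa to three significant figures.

glacial till: 1935 kg/m³ × 9.81 m/s² × 660 m = 1.253×10^7 Pa = 0.01253 GPa
gypsum: 2340 kg/m³ × 9.81 m/s² × 1120 m = 2.571×10^7 Pa = 0.02571 GPa
upper-mantle rock: 3370 kg/m³ × 9.81 m/s² × 22910 m = 7.574×10^8 Pa = 0.7574 GPa
dunite: 3340 kg/m³ × 9.81 m/s² × 11510 m = 3.771×10^8 Pa = 0.3771 GPa
Total = 0.01253 + 0.02571 + 0.7574 + 0.3771 = 1.1728 GPa

1.17 GPa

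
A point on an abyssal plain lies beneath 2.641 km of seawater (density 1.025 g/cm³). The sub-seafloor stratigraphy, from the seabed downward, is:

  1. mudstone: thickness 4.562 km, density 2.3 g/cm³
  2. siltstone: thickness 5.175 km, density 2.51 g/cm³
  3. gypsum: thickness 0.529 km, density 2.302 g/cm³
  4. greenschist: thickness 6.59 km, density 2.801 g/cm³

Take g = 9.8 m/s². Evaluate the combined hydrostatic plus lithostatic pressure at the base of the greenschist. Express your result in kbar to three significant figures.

4.49 kbar

seawater: 1025 kg/m³ × 9.8 m/s² × 2641 m = 2.653×10^7 Pa = 0.2653 kbar
mudstone: 2300 kg/m³ × 9.8 m/s² × 4562 m = 1.028×10^8 Pa = 1.028 kbar
siltstone: 2510 kg/m³ × 9.8 m/s² × 5175 m = 1.273×10^8 Pa = 1.273 kbar
gypsum: 2302 kg/m³ × 9.8 m/s² × 529 m = 1.193×10^7 Pa = 0.1193 kbar
greenschist: 2801 kg/m³ × 9.8 m/s² × 6590 m = 1.809×10^8 Pa = 1.809 kbar
Total = 0.2653 + 1.028 + 1.273 + 0.1193 + 1.809 = 4.4948 kbar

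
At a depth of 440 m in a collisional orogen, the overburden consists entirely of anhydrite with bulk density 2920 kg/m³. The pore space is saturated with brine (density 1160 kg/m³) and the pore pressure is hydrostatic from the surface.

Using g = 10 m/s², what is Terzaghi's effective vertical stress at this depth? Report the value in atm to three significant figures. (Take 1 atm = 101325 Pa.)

76.4 atm

Overburden (lithostatic) stress σ_v:
anhydrite: 2920 kg/m³ × 10 m/s² × 440 m = 1.285×10^7 Pa = 12.85 MPa
Pore pressure P_p = 1160 kg/m³ × 10 m/s² × 440 m = 5.104×10^6 Pa = 5.104 MPa
Effective stress σ' = σ_v − P_p = 12.85 − 5.104 = 7.7440 MPa = 76.427 atm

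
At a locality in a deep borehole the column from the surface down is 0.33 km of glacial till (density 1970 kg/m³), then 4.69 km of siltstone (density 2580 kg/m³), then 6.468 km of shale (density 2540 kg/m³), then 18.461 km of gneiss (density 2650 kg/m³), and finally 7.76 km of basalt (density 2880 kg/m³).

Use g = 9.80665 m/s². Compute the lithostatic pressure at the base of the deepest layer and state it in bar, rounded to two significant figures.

glacial till: 1970 kg/m³ × 9.80665 m/s² × 330 m = 6.375×10^6 Pa = 63.75 bar
siltstone: 2580 kg/m³ × 9.80665 m/s² × 4690 m = 1.187×10^8 Pa = 1187 bar
shale: 2540 kg/m³ × 9.80665 m/s² × 6468 m = 1.611×10^8 Pa = 1611 bar
gneiss: 2650 kg/m³ × 9.80665 m/s² × 18461 m = 4.798×10^8 Pa = 4798 bar
basalt: 2880 kg/m³ × 9.80665 m/s² × 7760 m = 2.192×10^8 Pa = 2192 bar
Total = 63.75 + 1187 + 1611 + 4798 + 2192 = 9850.7 bar

9900 bar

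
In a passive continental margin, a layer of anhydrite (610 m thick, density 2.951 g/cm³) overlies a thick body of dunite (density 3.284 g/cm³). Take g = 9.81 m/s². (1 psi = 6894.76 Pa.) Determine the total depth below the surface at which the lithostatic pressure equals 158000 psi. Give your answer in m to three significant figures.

Pressure at base of upper layers: 2951×9.81×610 = 1.766×10^7 Pa = 2561 psi
Remaining pressure to be supplied by dunite: 1.089×10^9 − 1.766×10^7 = 1.072×10^9 Pa
Additional depth in dunite = 1.072×10^9 Pa / (3284 kg/m³ × 9.81 m/s²) = 33266 m
Total depth = 610 m + 33266 m = 33876 m

33900 m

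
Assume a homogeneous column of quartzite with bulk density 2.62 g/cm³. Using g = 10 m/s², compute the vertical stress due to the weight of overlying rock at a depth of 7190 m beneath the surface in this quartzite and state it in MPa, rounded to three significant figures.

quartzite: 2620 kg/m³ × 10 m/s² × 7190 m = 1.884×10^8 Pa = 188.4 MPa

188 MPa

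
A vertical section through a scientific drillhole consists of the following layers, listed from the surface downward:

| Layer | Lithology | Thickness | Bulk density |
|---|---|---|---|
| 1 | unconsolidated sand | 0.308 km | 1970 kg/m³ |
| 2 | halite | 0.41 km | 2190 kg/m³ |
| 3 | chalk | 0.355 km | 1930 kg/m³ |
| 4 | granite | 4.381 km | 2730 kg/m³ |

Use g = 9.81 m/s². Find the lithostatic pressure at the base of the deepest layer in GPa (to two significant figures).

unconsolidated sand: 1970 kg/m³ × 9.81 m/s² × 308 m = 5.952×10^6 Pa = 5.952×10^-3 GPa
halite: 2190 kg/m³ × 9.81 m/s² × 410 m = 8.808×10^6 Pa = 8.808×10^-3 GPa
chalk: 1930 kg/m³ × 9.81 m/s² × 355 m = 6.721×10^6 Pa = 6.721×10^-3 GPa
granite: 2730 kg/m³ × 9.81 m/s² × 4381 m = 1.173×10^8 Pa = 0.1173 GPa
Total = 5.952×10^-3 + 8.808×10^-3 + 6.721×10^-3 + 0.1173 = 0.13881 GPa

0.14 GPa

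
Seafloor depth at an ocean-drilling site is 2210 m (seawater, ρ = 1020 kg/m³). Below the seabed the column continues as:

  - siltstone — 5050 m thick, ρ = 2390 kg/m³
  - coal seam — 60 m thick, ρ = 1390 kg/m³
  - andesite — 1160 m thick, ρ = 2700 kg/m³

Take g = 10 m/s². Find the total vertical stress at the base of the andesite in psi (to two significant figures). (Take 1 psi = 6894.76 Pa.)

seawater: 1020 kg/m³ × 10 m/s² × 2210 m = 2.254×10^7 Pa = 3269 psi
siltstone: 2390 kg/m³ × 10 m/s² × 5050 m = 1.207×10^8 Pa = 17505 psi
coal seam: 1390 kg/m³ × 10 m/s² × 60 m = 8.340×10^5 Pa = 121.0 psi
andesite: 2700 kg/m³ × 10 m/s² × 1160 m = 3.132×10^7 Pa = 4543 psi
Total = 3269 + 17505 + 121.0 + 4543 = 25438 psi

25000 psi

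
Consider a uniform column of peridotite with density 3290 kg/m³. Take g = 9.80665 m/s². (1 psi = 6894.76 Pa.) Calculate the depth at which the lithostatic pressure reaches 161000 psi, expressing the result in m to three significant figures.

34400 m

h = P/(ρg) = 161000 psi / (3290 kg/m³ × 9.80665 m/s²) = 1.110×10^9 Pa / 32264 Pa/m = 34406 m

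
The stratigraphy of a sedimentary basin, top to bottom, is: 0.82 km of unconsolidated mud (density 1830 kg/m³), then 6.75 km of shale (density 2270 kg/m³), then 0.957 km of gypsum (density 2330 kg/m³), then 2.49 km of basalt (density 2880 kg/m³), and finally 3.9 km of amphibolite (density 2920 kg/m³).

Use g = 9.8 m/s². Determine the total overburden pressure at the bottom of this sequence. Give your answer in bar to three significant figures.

unconsolidated mud: 1830 kg/m³ × 9.8 m/s² × 820 m = 1.471×10^7 Pa = 147.1 bar
shale: 2270 kg/m³ × 9.8 m/s² × 6750 m = 1.502×10^8 Pa = 1502 bar
gypsum: 2330 kg/m³ × 9.8 m/s² × 957 m = 2.185×10^7 Pa = 218.5 bar
basalt: 2880 kg/m³ × 9.8 m/s² × 2490 m = 7.028×10^7 Pa = 702.8 bar
amphibolite: 2920 kg/m³ × 9.8 m/s² × 3900 m = 1.116×10^8 Pa = 1116 bar
Total = 147.1 + 1502 + 218.5 + 702.8 + 1116 = 3686.0 bar

3690 bar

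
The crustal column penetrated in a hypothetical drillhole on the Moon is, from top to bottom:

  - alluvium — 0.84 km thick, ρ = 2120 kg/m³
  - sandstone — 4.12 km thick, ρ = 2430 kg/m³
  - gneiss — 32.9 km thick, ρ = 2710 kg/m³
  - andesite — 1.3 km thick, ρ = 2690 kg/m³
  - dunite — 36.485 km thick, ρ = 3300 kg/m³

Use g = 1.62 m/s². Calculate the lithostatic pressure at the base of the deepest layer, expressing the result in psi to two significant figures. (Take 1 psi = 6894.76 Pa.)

53000 psi

alluvium: 2120 kg/m³ × 1.62 m/s² × 840 m = 2.885×10^6 Pa = 418.4 psi
sandstone: 2430 kg/m³ × 1.62 m/s² × 4120 m = 1.622×10^7 Pa = 2352 psi
gneiss: 2710 kg/m³ × 1.62 m/s² × 32900 m = 1.444×10^8 Pa = 20949 psi
andesite: 2690 kg/m³ × 1.62 m/s² × 1300 m = 5.665×10^6 Pa = 821.7 psi
dunite: 3300 kg/m³ × 1.62 m/s² × 36485 m = 1.950×10^8 Pa = 28289 psi
Total = 418.4 + 2352 + 20949 + 821.7 + 28289 = 52831 psi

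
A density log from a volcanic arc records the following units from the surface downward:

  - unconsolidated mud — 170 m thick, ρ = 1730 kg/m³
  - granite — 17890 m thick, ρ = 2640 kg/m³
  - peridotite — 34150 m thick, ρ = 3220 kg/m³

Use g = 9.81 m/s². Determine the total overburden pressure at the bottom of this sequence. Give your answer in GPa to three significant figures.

1.54 GPa

unconsolidated mud: 1730 kg/m³ × 9.81 m/s² × 170 m = 2.885×10^6 Pa = 2.885×10^-3 GPa
granite: 2640 kg/m³ × 9.81 m/s² × 17890 m = 4.633×10^8 Pa = 0.4633 GPa
peridotite: 3220 kg/m³ × 9.81 m/s² × 34150 m = 1.079×10^9 Pa = 1.079 GPa
Total = 2.885×10^-3 + 0.4633 + 1.079 = 1.5449 GPa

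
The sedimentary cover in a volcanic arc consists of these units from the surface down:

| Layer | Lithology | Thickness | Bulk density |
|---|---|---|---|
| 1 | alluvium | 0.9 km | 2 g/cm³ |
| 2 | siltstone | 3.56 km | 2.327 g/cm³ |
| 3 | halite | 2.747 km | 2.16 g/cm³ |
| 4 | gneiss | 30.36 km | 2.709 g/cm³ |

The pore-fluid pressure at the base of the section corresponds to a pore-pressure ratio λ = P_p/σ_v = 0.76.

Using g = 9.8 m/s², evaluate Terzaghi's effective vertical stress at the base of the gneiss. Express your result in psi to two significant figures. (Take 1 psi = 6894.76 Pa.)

Overburden (lithostatic) stress σ_v:
alluvium: 2000 kg/m³ × 9.8 m/s² × 900 m = 1.764×10^7 Pa = 17.64 MPa
siltstone: 2327 kg/m³ × 9.8 m/s² × 3560 m = 8.118×10^7 Pa = 81.18 MPa
halite: 2160 kg/m³ × 9.8 m/s² × 2747 m = 5.815×10^7 Pa = 58.15 MPa
gneiss: 2709 kg/m³ × 9.8 m/s² × 30360 m = 8.060×10^8 Pa = 806.0 MPa
Total = 17.64 + 81.18 + 58.15 + 806.0 = 962.98 MPa
Pore pressure P_p = λ·σ_v = 0.76 × 963.0 MPa = 731.9 MPa
Effective stress σ' = σ_v − P_p = 963.0 − 731.9 = 231.11 MPa = 33520 psi

34000 psi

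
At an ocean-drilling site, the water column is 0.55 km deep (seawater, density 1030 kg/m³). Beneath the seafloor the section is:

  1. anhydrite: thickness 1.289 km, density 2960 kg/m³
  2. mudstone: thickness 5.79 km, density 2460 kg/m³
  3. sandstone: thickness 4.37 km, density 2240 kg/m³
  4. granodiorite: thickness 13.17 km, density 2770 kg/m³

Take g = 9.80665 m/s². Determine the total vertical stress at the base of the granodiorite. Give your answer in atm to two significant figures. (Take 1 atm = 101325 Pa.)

6300 atm

seawater: 1030 kg/m³ × 9.80665 m/s² × 550 m = 5.555×10^6 Pa = 54.83 atm
anhydrite: 2960 kg/m³ × 9.80665 m/s² × 1289 m = 3.742×10^7 Pa = 369.3 atm
mudstone: 2460 kg/m³ × 9.80665 m/s² × 5790 m = 1.397×10^8 Pa = 1379 atm
sandstone: 2240 kg/m³ × 9.80665 m/s² × 4370 m = 9.600×10^7 Pa = 947.4 atm
granodiorite: 2770 kg/m³ × 9.80665 m/s² × 13170 m = 3.578×10^8 Pa = 3531 atm
Total = 54.83 + 369.3 + 1379 + 947.4 + 3531 = 6280.8 atm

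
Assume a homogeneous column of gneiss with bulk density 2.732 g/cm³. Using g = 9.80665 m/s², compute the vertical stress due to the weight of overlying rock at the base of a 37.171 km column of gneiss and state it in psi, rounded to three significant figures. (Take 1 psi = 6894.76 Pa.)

144000 psi

gneiss: 2732 kg/m³ × 9.80665 m/s² × 37171 m = 9.959×10^8 Pa = 1.444×10^5 psi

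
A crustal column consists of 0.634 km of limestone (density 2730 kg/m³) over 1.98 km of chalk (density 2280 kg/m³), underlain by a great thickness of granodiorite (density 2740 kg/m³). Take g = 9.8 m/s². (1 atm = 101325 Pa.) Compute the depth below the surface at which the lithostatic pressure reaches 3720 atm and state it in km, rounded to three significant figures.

Pressure at base of upper layers: 2730×9.8×634 + 2280×9.8×1980 = 6.120×10^7 Pa = 604.0 atm
Remaining pressure to be supplied by granodiorite: 3.769×10^8 − 6.120×10^7 = 3.157×10^8 Pa
Additional depth in granodiorite = 3.157×10^8 Pa / (2740 kg/m³ × 9.8 m/s²) = 11758 m
Total depth = 2614 m + 11758 m = 14372 m
= 14.372 km

14.4 km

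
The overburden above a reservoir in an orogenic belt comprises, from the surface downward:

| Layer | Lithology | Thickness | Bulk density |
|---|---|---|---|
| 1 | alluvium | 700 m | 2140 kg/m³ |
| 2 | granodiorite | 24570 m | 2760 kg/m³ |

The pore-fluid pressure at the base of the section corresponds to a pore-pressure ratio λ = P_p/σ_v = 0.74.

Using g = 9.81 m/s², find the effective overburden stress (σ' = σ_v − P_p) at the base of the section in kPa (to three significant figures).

Overburden (lithostatic) stress σ_v:
alluvium: 2140 kg/m³ × 9.81 m/s² × 700 m = 1.470×10^7 Pa = 14.70 MPa
granodiorite: 2760 kg/m³ × 9.81 m/s² × 24570 m = 6.652×10^8 Pa = 665.2 MPa
Total = 14.70 + 665.2 = 679.94 MPa
Pore pressure P_p = λ·σ_v = 0.74 × 679.9 MPa = 503.2 MPa
Effective stress σ' = σ_v − P_p = 679.9 − 503.2 = 176.79 MPa = 1.7679×10^5 kPa

177000 kPa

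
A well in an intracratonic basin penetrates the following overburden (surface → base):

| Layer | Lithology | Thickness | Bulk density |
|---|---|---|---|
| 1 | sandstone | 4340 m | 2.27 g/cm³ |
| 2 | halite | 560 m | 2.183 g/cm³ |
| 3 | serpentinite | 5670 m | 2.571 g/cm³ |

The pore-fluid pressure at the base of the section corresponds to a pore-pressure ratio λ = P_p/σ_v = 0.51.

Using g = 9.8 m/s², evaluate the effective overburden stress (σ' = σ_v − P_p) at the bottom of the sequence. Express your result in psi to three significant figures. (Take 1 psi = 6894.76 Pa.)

17900 psi

Overburden (lithostatic) stress σ_v:
sandstone: 2270 kg/m³ × 9.8 m/s² × 4340 m = 9.655×10^7 Pa = 96.55 MPa
halite: 2183 kg/m³ × 9.8 m/s² × 560 m = 1.198×10^7 Pa = 11.98 MPa
serpentinite: 2571 kg/m³ × 9.8 m/s² × 5670 m = 1.429×10^8 Pa = 142.9 MPa
Total = 96.55 + 11.98 + 142.9 = 251.39 MPa
Pore pressure P_p = λ·σ_v = 0.51 × 251.4 MPa = 128.2 MPa
Effective stress σ' = σ_v − P_p = 251.4 − 128.2 = 123.18 MPa = 17866 psi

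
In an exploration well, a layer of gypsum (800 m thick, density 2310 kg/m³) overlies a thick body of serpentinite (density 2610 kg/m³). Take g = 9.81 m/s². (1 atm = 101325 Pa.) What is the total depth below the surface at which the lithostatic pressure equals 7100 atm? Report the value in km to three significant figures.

Pressure at base of upper layers: 2310×9.81×800 = 1.813×10^7 Pa = 178.9 atm
Remaining pressure to be supplied by serpentinite: 7.194×10^8 − 1.813×10^7 = 7.013×10^8 Pa
Additional depth in serpentinite = 7.013×10^8 Pa / (2610 kg/m³ × 9.81 m/s²) = 27389 m
Total depth = 800 m + 27389 m = 28189 m
= 28.189 km

28.2 km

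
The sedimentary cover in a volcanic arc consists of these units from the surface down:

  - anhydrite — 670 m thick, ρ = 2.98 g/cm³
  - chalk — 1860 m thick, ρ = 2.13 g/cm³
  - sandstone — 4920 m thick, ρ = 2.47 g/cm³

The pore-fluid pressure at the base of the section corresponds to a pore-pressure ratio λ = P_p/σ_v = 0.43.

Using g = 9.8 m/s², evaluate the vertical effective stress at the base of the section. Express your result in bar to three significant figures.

1010 bar

Overburden (lithostatic) stress σ_v:
anhydrite: 2980 kg/m³ × 9.8 m/s² × 670 m = 1.957×10^7 Pa = 19.57 MPa
chalk: 2130 kg/m³ × 9.8 m/s² × 1860 m = 3.883×10^7 Pa = 38.83 MPa
sandstone: 2470 kg/m³ × 9.8 m/s² × 4920 m = 1.191×10^8 Pa = 119.1 MPa
Total = 19.57 + 38.83 + 119.1 = 177.49 MPa
Pore pressure P_p = λ·σ_v = 0.43 × 177.5 MPa = 76.32 MPa
Effective stress σ' = σ_v − P_p = 177.5 − 76.32 = 101.17 MPa = 1011.7 bar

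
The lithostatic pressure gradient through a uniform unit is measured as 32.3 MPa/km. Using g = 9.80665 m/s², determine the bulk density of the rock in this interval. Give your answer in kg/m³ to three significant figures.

ρ = (dP/dz)/g = 32.3 MPa/km / 9.80665 m/s² = 32300 Pa/m / 9.80665 m/s² = 3293.7 kg/m³

3290 kg/m³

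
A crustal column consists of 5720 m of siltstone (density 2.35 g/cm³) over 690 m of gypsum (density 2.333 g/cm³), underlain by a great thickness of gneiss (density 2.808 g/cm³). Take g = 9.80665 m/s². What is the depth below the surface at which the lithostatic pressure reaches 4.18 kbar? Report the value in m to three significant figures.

Pressure at base of upper layers: 2350×9.80665×5720 + 2333×9.80665×690 = 1.476×10^8 Pa = 1.476 kbar
Remaining pressure to be supplied by gneiss: 4.180×10^8 − 1.476×10^8 = 2.704×10^8 Pa
Additional depth in gneiss = 2.704×10^8 Pa / (2808 kg/m³ × 9.80665 m/s²) = 9819.2 m
Total depth = 6410 m + 9819.2 m = 16229 m

16200 m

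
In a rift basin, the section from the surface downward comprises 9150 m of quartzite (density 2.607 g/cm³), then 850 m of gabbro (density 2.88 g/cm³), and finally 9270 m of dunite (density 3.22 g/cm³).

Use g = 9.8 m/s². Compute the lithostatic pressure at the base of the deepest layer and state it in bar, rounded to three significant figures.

quartzite: 2607 kg/m³ × 9.8 m/s² × 9150 m = 2.338×10^8 Pa = 2338 bar
gabbro: 2880 kg/m³ × 9.8 m/s² × 850 m = 2.399×10^7 Pa = 239.9 bar
dunite: 3220 kg/m³ × 9.8 m/s² × 9270 m = 2.925×10^8 Pa = 2925 bar
Total = 2338 + 239.9 + 2925 = 5502.8 bar

5500 bar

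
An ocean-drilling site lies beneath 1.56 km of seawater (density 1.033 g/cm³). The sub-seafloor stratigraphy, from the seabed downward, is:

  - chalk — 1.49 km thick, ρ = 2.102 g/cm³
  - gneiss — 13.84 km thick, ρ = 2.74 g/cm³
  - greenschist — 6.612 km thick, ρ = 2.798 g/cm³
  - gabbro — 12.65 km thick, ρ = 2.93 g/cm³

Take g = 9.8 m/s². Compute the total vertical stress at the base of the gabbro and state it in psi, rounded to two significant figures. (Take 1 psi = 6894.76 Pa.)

140000 psi

seawater: 1033 kg/m³ × 9.8 m/s² × 1560 m = 1.579×10^7 Pa = 2291 psi
chalk: 2102 kg/m³ × 9.8 m/s² × 1490 m = 3.069×10^7 Pa = 4452 psi
gneiss: 2740 kg/m³ × 9.8 m/s² × 13840 m = 3.716×10^8 Pa = 53901 psi
greenschist: 2798 kg/m³ × 9.8 m/s² × 6612 m = 1.813×10^8 Pa = 26296 psi
gabbro: 2930 kg/m³ × 9.8 m/s² × 12650 m = 3.632×10^8 Pa = 52682 psi
Total = 2291 + 4452 + 53901 + 26296 + 52682 = 1.3962×10^5 psi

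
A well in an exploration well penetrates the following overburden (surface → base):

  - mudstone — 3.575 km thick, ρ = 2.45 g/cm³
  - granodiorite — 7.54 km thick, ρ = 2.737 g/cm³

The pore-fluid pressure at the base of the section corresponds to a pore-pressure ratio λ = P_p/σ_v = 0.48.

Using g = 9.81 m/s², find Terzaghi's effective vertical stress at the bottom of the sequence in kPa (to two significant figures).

150000 kPa

Overburden (lithostatic) stress σ_v:
mudstone: 2450 kg/m³ × 9.81 m/s² × 3575 m = 8.592×10^7 Pa = 85.92 MPa
granodiorite: 2737 kg/m³ × 9.81 m/s² × 7540 m = 2.024×10^8 Pa = 202.4 MPa
Total = 85.92 + 202.4 = 288.37 MPa
Pore pressure P_p = λ·σ_v = 0.48 × 288.4 MPa = 138.4 MPa
Effective stress σ' = σ_v − P_p = 288.4 − 138.4 = 149.95 MPa = 1.4995×10^5 kPa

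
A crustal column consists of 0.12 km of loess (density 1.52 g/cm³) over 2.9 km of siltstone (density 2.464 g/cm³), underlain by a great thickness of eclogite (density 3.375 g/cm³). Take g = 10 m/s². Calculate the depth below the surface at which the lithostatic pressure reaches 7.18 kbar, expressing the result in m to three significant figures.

22100 m

Pressure at base of upper layers: 1520×10×120 + 2464×10×2900 = 7.328×10^7 Pa = 0.7328 kbar
Remaining pressure to be supplied by eclogite: 7.180×10^8 − 7.328×10^7 = 6.447×10^8 Pa
Additional depth in eclogite = 6.447×10^8 Pa / (3375 kg/m³ × 10 m/s²) = 19103 m
Total depth = 3020 m + 19103 m = 22123 m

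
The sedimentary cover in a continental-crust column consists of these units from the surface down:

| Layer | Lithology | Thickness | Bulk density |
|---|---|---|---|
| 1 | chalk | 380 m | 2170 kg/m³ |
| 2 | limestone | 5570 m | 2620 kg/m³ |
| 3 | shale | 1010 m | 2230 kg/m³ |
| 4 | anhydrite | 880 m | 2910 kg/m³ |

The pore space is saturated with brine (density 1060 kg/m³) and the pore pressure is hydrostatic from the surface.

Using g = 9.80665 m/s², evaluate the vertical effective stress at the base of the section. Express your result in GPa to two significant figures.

Overburden (lithostatic) stress σ_v:
chalk: 2170 kg/m³ × 9.80665 m/s² × 380 m = 8.087×10^6 Pa = 8.087 MPa
limestone: 2620 kg/m³ × 9.80665 m/s² × 5570 m = 1.431×10^8 Pa = 143.1 MPa
shale: 2230 kg/m³ × 9.80665 m/s² × 1010 m = 2.209×10^7 Pa = 22.09 MPa
anhydrite: 2910 kg/m³ × 9.80665 m/s² × 880 m = 2.511×10^7 Pa = 25.11 MPa
Total = 8.087 + 143.1 + 22.09 + 25.11 = 198.40 MPa
Pore pressure P_p = 1060 kg/m³ × 9.80665 m/s² × 7840 m = 8.150×10^7 Pa = 81.50 MPa
Effective stress σ' = σ_v − P_p = 198.4 − 81.50 = 116.90 MPa = 0.11690 GPa

0.12 GPa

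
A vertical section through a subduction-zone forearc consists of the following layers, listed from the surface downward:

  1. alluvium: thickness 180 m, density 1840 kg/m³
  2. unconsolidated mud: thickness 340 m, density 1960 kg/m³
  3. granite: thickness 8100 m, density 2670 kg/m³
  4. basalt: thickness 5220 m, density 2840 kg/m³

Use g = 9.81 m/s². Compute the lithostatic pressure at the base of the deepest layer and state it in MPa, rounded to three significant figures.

alluvium: 1840 kg/m³ × 9.81 m/s² × 180 m = 3.249×10^6 Pa = 3.249 MPa
unconsolidated mud: 1960 kg/m³ × 9.81 m/s² × 340 m = 6.537×10^6 Pa = 6.537 MPa
granite: 2670 kg/m³ × 9.81 m/s² × 8100 m = 2.122×10^8 Pa = 212.2 MPa
basalt: 2840 kg/m³ × 9.81 m/s² × 5220 m = 1.454×10^8 Pa = 145.4 MPa
Total = 3.249 + 6.537 + 212.2 + 145.4 = 367.38 MPa

367 MPa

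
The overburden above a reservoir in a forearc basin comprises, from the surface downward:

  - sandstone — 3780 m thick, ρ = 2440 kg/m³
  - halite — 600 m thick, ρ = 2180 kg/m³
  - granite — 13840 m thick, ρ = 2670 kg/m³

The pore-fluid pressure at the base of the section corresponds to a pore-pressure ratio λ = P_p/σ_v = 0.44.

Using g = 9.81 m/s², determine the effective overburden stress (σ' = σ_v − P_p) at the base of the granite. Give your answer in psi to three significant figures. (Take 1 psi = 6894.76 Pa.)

37800 psi

Overburden (lithostatic) stress σ_v:
sandstone: 2440 kg/m³ × 9.81 m/s² × 3780 m = 9.048×10^7 Pa = 90.48 MPa
halite: 2180 kg/m³ × 9.81 m/s² × 600 m = 1.283×10^7 Pa = 12.83 MPa
granite: 2670 kg/m³ × 9.81 m/s² × 13840 m = 3.625×10^8 Pa = 362.5 MPa
Total = 90.48 + 12.83 + 362.5 = 465.82 MPa
Pore pressure P_p = λ·σ_v = 0.44 × 465.8 MPa = 205.0 MPa
Effective stress σ' = σ_v − P_p = 465.8 − 205.0 = 260.86 MPa = 37834 psi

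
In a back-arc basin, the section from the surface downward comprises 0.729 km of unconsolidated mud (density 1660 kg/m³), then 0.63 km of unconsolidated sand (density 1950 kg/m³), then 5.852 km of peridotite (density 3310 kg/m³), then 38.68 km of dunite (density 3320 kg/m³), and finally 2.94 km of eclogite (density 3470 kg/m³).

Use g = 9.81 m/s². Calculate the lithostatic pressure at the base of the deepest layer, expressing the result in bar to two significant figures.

unconsolidated mud: 1660 kg/m³ × 9.81 m/s² × 729 m = 1.187×10^7 Pa = 118.7 bar
unconsolidated sand: 1950 kg/m³ × 9.81 m/s² × 630 m = 1.205×10^7 Pa = 120.5 bar
peridotite: 3310 kg/m³ × 9.81 m/s² × 5852 m = 1.900×10^8 Pa = 1900 bar
dunite: 3320 kg/m³ × 9.81 m/s² × 38680 m = 1.260×10^9 Pa = 12598 bar
eclogite: 3470 kg/m³ × 9.81 m/s² × 2940 m = 1.001×10^8 Pa = 1001 bar
Total = 118.7 + 120.5 + 1900 + 12598 + 1001 = 15738 bar

16000 bar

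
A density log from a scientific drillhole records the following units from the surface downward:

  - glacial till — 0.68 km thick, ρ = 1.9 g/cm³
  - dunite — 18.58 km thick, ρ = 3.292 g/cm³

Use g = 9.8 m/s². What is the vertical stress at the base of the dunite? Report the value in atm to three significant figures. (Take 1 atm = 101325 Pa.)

glacial till: 1900 kg/m³ × 9.8 m/s² × 680 m = 1.266×10^7 Pa = 125.0 atm
dunite: 3292 kg/m³ × 9.8 m/s² × 18580 m = 5.994×10^8 Pa = 5916 atm
Total = 125.0 + 5916 = 6040.8 atm

6040 atm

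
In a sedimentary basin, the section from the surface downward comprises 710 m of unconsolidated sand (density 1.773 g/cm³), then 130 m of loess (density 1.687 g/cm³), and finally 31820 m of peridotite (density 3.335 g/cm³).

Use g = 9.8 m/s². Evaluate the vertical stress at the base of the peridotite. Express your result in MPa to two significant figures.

unconsolidated sand: 1773 kg/m³ × 9.8 m/s² × 710 m = 1.234×10^7 Pa = 12.34 MPa
loess: 1687 kg/m³ × 9.8 m/s² × 130 m = 2.149×10^6 Pa = 2.149 MPa
peridotite: 3335 kg/m³ × 9.8 m/s² × 31820 m = 1.040×10^9 Pa = 1040 MPa
Total = 12.34 + 2.149 + 1040 = 1054.5 MPa

1100 MPa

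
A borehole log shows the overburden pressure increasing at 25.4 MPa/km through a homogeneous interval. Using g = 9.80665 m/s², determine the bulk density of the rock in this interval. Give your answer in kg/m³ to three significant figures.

2590 kg/m³

ρ = (dP/dz)/g = 25.4 MPa/km / 9.80665 m/s² = 25400 Pa/m / 9.80665 m/s² = 2590.1 kg/m³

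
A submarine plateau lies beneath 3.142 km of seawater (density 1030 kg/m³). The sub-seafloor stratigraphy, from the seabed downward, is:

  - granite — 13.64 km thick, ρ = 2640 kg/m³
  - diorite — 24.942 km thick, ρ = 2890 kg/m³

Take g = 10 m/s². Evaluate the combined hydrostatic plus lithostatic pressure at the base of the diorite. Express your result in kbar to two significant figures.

seawater: 1030 kg/m³ × 10 m/s² × 3142 m = 3.236×10^7 Pa = 0.3236 kbar
granite: 2640 kg/m³ × 10 m/s² × 13640 m = 3.601×10^8 Pa = 3.601 kbar
diorite: 2890 kg/m³ × 10 m/s² × 24942 m = 7.208×10^8 Pa = 7.208 kbar
Total = 0.3236 + 3.601 + 7.208 = 11.133 kbar

11 kbar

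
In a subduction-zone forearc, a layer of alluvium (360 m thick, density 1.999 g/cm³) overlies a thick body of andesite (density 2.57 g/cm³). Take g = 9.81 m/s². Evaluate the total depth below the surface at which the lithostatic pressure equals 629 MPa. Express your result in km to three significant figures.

Pressure at base of upper layers: 1999×9.81×360 = 7.060×10^6 Pa = 7.060 MPa
Remaining pressure to be supplied by andesite: 6.290×10^8 − 7.060×10^6 = 6.219×10^8 Pa
Additional depth in andesite = 6.219×10^8 Pa / (2570 kg/m³ × 9.81 m/s²) = 24669 m
Total depth = 360 m + 24669 m = 25029 m
= 25.029 km

25.0 km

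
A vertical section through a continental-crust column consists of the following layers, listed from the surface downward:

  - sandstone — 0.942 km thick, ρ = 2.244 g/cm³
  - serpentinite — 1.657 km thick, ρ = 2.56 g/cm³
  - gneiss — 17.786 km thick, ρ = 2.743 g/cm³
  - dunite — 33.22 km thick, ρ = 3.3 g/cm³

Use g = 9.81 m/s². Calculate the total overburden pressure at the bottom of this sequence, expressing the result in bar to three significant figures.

16200 bar

sandstone: 2244 kg/m³ × 9.81 m/s² × 942 m = 2.074×10^7 Pa = 207.4 bar
serpentinite: 2560 kg/m³ × 9.81 m/s² × 1657 m = 4.161×10^7 Pa = 416.1 bar
gneiss: 2743 kg/m³ × 9.81 m/s² × 17786 m = 4.786×10^8 Pa = 4786 bar
dunite: 3300 kg/m³ × 9.81 m/s² × 33220 m = 1.075×10^9 Pa = 10754 bar
Total = 207.4 + 416.1 + 4786 + 10754 = 16164 bar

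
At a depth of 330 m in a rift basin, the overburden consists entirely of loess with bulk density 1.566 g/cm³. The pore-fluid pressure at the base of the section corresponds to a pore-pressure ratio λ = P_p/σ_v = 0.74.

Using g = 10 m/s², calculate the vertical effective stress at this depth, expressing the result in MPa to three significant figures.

Overburden (lithostatic) stress σ_v:
loess: 1566 kg/m³ × 10 m/s² × 330 m = 5.168×10^6 Pa = 5.168 MPa
Pore pressure P_p = λ·σ_v = 0.74 × 5.168 MPa = 3.824 MPa
Effective stress σ' = σ_v − P_p = 5.168 − 3.824 = 1.3436 MPa

1.34 MPa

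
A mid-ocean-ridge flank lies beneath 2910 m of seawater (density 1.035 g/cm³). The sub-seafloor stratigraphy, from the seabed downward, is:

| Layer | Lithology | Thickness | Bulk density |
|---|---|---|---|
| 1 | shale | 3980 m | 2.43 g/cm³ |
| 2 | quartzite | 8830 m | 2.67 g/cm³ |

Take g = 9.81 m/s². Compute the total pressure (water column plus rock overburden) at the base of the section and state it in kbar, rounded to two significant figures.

3.6 kbar

seawater: 1035 kg/m³ × 9.81 m/s² × 2910 m = 2.955×10^7 Pa = 0.2955 kbar
shale: 2430 kg/m³ × 9.81 m/s² × 3980 m = 9.488×10^7 Pa = 0.9488 kbar
quartzite: 2670 kg/m³ × 9.81 m/s² × 8830 m = 2.313×10^8 Pa = 2.313 kbar
Total = 0.2955 + 0.9488 + 2.313 = 3.5570 kbar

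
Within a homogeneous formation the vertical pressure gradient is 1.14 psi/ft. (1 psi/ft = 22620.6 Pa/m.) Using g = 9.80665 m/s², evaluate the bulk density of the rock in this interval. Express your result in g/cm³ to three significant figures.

ρ = (dP/dz)/g = 1.14 psi/ft / 9.80665 m/s² = 25787 Pa/m / 9.80665 m/s² = 2629.6 kg/m³
= 2.630 g/cm³

2.63 g/cm³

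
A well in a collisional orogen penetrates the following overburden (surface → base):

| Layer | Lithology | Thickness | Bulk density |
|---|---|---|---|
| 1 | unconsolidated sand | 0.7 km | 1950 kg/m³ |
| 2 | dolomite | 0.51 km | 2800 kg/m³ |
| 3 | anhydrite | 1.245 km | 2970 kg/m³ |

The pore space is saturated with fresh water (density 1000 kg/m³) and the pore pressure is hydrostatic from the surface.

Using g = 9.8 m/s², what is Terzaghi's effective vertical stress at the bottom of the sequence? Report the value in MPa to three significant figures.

Overburden (lithostatic) stress σ_v:
unconsolidated sand: 1950 kg/m³ × 9.8 m/s² × 700 m = 1.338×10^7 Pa = 13.38 MPa
dolomite: 2800 kg/m³ × 9.8 m/s² × 510 m = 1.399×10^7 Pa = 13.99 MPa
anhydrite: 2970 kg/m³ × 9.8 m/s² × 1245 m = 3.624×10^7 Pa = 36.24 MPa
Total = 13.38 + 13.99 + 36.24 = 63.608 MPa
Pore pressure P_p = 1000 kg/m³ × 9.8 m/s² × 2455 m = 2.406×10^7 Pa = 24.06 MPa
Effective stress σ' = σ_v − P_p = 63.61 − 24.06 = 39.549 MPa

39.5 MPa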